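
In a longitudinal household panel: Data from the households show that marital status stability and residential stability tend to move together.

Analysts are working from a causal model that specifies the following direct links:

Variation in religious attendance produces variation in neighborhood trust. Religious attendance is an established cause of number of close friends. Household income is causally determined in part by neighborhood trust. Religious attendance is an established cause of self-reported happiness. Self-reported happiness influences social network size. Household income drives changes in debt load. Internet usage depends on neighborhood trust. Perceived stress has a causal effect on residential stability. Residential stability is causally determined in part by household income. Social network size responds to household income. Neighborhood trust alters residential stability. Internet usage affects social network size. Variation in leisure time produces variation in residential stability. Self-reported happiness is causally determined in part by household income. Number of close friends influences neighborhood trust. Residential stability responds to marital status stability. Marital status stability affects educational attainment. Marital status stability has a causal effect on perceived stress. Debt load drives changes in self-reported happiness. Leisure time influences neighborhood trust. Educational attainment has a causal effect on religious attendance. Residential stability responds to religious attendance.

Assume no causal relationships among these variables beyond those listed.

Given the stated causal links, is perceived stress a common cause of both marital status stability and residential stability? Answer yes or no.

Perceived stress has no stated causal path to marital status stability. A confounder must cause both variables, so perceived stress does not qualify.

no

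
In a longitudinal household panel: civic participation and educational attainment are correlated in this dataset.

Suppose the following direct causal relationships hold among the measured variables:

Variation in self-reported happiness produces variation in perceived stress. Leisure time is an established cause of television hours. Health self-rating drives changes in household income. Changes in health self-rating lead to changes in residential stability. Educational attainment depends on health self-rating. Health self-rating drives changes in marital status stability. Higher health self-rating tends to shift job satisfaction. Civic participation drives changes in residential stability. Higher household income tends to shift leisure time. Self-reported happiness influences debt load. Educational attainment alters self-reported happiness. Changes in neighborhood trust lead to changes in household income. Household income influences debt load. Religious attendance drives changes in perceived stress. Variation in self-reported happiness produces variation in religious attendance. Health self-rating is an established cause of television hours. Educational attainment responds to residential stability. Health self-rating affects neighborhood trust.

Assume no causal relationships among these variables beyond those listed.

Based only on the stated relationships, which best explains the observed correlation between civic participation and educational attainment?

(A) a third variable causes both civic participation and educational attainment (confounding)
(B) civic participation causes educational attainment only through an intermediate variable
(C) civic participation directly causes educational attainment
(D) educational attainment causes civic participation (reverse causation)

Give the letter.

B

Civic participation reaches educational attainment through civic participation → residential stability → educational attainment — an indirect causal chain with no direct civic participation → educational attainment link. No variable causes both civic participation and educational attainment, so confounding is ruled out; the effect is mediated.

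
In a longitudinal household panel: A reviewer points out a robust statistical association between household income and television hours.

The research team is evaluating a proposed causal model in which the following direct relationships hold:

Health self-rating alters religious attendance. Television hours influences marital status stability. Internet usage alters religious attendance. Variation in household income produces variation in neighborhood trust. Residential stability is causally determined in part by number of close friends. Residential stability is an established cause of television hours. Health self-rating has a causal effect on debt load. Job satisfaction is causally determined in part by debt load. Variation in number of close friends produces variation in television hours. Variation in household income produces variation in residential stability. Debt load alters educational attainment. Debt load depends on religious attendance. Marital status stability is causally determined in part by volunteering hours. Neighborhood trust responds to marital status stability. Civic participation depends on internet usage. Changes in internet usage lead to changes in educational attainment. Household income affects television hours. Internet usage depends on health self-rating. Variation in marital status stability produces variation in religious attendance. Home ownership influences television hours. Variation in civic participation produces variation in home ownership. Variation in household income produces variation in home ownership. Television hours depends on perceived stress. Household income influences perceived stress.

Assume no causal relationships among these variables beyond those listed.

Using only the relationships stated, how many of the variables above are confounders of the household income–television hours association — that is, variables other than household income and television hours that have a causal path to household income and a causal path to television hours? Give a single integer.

No listed variable has a causal path to both household income and television hours, so there are no common causes.

0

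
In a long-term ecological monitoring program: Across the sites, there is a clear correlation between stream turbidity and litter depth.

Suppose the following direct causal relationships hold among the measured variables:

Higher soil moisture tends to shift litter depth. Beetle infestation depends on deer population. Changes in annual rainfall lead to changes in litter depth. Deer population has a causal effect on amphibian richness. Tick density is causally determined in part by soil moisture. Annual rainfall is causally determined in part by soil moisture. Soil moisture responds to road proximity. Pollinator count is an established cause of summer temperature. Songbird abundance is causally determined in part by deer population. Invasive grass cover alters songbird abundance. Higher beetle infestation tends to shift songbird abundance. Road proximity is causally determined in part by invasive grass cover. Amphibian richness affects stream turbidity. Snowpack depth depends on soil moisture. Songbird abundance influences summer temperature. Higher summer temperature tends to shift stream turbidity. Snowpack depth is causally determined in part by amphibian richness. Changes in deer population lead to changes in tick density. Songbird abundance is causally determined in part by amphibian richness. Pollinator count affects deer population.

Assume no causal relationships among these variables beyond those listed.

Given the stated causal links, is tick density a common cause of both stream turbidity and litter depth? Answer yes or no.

no

Tick density has no stated causal path to either stream turbidity or litter depth. A confounder must cause both variables, so tick density does not qualify.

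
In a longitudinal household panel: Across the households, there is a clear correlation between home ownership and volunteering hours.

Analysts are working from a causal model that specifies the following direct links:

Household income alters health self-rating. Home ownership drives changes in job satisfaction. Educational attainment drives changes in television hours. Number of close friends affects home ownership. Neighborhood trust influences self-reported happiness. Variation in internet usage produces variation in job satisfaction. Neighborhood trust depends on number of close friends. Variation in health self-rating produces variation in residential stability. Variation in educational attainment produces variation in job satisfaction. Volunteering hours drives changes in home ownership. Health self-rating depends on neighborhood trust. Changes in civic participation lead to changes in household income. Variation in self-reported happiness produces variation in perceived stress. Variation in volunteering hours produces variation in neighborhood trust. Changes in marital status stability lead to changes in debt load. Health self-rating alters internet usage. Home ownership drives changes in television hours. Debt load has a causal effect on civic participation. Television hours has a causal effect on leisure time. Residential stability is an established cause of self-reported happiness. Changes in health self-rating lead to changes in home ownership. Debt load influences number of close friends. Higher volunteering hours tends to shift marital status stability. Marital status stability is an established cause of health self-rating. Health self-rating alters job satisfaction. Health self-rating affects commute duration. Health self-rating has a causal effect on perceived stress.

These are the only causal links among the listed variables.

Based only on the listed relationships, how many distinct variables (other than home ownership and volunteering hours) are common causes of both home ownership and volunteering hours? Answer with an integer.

No listed variable has a causal path to both home ownership and volunteering hours, so there are no common causes.

0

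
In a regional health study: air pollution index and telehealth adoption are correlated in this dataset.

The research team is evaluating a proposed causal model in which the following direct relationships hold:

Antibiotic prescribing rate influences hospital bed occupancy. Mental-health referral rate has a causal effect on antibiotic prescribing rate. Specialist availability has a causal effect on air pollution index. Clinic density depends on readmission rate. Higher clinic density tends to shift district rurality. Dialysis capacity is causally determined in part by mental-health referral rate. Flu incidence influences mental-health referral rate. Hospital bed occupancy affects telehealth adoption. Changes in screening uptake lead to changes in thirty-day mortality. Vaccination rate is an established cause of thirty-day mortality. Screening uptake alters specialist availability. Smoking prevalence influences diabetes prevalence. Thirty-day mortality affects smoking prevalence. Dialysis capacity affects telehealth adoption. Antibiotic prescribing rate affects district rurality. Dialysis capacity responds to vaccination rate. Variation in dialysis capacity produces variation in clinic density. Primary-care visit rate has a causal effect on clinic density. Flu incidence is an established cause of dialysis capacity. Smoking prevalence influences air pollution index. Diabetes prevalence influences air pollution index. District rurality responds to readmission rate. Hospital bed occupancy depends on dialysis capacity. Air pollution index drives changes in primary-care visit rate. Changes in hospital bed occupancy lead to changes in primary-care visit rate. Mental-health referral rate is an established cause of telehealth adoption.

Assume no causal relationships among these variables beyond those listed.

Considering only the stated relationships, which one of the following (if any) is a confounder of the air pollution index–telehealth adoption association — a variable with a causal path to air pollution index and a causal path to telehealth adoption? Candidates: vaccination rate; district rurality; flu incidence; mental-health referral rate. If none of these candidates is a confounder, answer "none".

Vaccination rate causes air pollution index (vaccination rate → thirty-day mortality → smoking prevalence → air pollution index) and also causes telehealth adoption (vaccination rate → dialysis capacity → telehealth adoption); it is a common cause of both.
Each of the other candidates lacks a causal path to at least one of air pollution index and telehealth adoption, so they do not confound the relationship.

vaccination rate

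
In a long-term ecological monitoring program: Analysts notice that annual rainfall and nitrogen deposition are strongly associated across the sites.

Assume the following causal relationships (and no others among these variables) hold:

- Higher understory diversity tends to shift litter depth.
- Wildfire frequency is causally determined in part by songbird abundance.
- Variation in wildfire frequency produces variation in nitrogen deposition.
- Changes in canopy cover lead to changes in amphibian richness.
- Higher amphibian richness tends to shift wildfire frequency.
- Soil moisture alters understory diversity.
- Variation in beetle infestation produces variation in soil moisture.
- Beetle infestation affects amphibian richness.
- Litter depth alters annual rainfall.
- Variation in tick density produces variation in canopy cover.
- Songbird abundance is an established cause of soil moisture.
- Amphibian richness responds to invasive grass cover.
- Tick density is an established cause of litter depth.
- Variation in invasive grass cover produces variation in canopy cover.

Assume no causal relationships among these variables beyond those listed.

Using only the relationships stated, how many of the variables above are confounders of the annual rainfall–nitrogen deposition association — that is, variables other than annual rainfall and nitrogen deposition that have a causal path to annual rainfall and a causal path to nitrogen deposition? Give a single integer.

The common causes are: beetle infestation (to annual rainfall via beetle infestation → soil moisture → understory diversity → litter depth → annual rainfall; to nitrogen deposition via beetle infestation → amphibian richness → wildfire frequency → nitrogen deposition); songbird abundance (to annual rainfall via songbird abundance → soil moisture → understory diversity → litter depth → annual rainfall; to nitrogen deposition via songbird abundance → wildfire frequency → nitrogen deposition); tick density (to annual rainfall via tick density → litter depth → annual rainfall; to nitrogen deposition via tick density → canopy cover → amphibian richness → wildfire frequency → nitrogen deposition).
Every other variable lacks a causal path to at least one of annual rainfall and nitrogen deposition.

3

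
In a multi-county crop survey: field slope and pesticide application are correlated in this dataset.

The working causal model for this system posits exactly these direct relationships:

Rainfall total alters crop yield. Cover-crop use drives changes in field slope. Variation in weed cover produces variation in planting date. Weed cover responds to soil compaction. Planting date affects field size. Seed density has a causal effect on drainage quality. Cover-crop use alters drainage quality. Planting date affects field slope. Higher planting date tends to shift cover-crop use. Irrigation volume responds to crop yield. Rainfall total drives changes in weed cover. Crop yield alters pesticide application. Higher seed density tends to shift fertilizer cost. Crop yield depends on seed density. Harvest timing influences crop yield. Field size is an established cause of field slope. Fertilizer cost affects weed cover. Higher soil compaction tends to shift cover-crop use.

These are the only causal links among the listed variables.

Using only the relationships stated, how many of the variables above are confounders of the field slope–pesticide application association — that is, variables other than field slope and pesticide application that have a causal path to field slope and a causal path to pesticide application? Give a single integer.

The common causes are: rainfall total (to field slope via rainfall total → weed cover → planting date → field slope; to pesticide application via rainfall total → crop yield → pesticide application); seed density (to field slope via seed density → fertilizer cost → weed cover → planting date → field slope; to pesticide application via seed density → crop yield → pesticide application).
Every other variable lacks a causal path to at least one of field slope and pesticide application.

2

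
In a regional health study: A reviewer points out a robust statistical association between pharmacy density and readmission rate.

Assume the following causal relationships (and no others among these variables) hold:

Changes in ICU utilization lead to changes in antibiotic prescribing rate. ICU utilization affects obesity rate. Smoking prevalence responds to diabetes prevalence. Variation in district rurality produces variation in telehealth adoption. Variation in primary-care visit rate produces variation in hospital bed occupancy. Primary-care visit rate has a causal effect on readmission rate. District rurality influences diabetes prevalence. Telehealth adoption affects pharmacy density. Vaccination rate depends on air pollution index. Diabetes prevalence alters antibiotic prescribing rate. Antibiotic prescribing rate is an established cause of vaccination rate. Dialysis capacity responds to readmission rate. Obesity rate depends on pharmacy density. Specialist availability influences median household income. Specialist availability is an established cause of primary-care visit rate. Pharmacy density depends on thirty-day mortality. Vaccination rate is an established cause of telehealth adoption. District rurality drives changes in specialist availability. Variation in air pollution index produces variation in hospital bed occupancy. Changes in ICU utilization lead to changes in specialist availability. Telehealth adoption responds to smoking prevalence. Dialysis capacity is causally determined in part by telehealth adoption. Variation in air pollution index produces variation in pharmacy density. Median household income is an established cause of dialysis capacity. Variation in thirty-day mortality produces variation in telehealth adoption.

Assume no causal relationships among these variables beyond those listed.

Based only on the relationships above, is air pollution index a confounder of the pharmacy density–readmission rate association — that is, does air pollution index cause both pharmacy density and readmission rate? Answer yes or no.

Air pollution index has no stated causal path to readmission rate. A confounder must cause both variables, so air pollution index does not qualify.

no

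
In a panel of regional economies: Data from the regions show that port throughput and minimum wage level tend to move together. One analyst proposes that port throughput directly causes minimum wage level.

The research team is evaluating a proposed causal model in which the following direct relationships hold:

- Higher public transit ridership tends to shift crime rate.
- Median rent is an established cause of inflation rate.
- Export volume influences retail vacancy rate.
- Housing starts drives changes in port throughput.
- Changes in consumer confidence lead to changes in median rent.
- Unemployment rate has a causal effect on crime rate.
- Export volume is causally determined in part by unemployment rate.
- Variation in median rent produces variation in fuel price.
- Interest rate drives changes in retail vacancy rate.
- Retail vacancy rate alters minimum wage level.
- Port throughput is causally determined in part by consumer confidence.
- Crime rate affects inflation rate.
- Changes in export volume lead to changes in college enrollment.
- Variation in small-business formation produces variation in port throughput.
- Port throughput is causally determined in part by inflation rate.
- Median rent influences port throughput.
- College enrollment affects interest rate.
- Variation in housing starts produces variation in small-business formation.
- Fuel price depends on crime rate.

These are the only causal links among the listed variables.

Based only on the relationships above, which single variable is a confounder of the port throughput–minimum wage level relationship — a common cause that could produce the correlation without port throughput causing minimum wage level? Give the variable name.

Unemployment rate has a causal path to port throughput (unemployment rate → crime rate → inflation rate → port throughput) and a separate causal path to minimum wage level (unemployment rate → export volume → retail vacancy rate → minimum wage level), so it is a common cause of both.
No stated relationship gives port throughput a causal route to minimum wage level, so the correlation is explained by the shared upstream cause rather than a direct effect.

unemployment rate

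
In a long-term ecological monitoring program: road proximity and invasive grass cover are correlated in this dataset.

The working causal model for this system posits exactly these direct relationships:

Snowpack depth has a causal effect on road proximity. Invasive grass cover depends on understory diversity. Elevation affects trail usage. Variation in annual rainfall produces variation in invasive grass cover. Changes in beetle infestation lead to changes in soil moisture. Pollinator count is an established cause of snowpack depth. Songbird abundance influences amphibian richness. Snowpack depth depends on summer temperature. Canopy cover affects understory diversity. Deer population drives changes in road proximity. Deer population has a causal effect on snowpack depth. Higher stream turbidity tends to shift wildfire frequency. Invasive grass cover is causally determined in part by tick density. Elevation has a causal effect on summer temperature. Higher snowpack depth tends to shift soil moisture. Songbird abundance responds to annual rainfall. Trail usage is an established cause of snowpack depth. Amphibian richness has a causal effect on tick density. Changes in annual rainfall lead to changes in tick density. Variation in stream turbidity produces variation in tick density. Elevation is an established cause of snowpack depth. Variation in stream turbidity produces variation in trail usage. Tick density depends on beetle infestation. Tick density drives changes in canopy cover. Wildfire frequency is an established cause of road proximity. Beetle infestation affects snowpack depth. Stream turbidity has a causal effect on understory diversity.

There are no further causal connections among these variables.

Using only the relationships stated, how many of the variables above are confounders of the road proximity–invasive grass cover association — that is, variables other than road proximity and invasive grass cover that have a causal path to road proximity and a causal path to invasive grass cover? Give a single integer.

2

The common causes are: beetle infestation (to road proximity via beetle infestation → snowpack depth → road proximity; to invasive grass cover via beetle infestation → tick density → invasive grass cover); stream turbidity (to road proximity via stream turbidity → wildfire frequency → road proximity; to invasive grass cover via stream turbidity → understory diversity → invasive grass cover).
Every other variable lacks a causal path to at least one of road proximity and invasive grass cover.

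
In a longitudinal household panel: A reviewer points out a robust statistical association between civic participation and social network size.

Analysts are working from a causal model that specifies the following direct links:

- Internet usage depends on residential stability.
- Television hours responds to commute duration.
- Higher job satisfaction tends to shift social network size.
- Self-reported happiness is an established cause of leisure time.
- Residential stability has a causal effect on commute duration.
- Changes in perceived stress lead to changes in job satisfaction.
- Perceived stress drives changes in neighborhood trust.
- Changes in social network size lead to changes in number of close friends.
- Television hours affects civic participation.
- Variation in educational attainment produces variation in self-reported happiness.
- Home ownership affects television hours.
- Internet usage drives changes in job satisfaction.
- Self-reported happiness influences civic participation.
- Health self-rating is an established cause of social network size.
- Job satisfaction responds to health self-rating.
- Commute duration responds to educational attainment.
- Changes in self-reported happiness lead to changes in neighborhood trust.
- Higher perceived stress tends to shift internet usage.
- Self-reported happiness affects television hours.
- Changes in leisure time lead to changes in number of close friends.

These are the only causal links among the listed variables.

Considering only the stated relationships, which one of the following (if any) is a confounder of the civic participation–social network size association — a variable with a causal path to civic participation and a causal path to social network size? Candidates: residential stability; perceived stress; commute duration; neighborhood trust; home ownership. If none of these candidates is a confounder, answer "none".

residential stability

Residential stability causes civic participation (residential stability → commute duration → television hours → civic participation) and also causes social network size (residential stability → internet usage → job satisfaction → social network size); it is a common cause of both.
Each of the other candidates lacks a causal path to at least one of civic participation and social network size, so they do not confound the relationship.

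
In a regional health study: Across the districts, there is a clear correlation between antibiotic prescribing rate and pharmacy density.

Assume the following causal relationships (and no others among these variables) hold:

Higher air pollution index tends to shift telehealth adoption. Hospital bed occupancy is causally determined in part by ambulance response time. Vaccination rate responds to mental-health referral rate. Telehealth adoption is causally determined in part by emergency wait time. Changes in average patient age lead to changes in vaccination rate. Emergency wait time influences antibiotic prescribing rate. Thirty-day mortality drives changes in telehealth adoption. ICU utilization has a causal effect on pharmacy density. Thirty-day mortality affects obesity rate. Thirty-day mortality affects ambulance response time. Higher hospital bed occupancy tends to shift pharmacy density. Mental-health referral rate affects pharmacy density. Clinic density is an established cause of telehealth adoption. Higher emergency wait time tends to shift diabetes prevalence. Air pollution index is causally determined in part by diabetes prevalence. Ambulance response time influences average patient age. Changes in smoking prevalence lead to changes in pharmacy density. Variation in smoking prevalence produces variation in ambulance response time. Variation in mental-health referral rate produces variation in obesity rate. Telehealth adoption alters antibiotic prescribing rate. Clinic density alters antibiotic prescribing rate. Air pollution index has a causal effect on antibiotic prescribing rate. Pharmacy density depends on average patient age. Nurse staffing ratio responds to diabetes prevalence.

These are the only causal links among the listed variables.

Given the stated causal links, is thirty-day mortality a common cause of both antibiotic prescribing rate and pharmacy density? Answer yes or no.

Thirty-day mortality has a causal path to antibiotic prescribing rate (thirty-day mortality → telehealth adoption → antibiotic prescribing rate) and to pharmacy density (thirty-day mortality → ambulance response time → average patient age → pharmacy density), so it is a common cause of both — a confounder.

yes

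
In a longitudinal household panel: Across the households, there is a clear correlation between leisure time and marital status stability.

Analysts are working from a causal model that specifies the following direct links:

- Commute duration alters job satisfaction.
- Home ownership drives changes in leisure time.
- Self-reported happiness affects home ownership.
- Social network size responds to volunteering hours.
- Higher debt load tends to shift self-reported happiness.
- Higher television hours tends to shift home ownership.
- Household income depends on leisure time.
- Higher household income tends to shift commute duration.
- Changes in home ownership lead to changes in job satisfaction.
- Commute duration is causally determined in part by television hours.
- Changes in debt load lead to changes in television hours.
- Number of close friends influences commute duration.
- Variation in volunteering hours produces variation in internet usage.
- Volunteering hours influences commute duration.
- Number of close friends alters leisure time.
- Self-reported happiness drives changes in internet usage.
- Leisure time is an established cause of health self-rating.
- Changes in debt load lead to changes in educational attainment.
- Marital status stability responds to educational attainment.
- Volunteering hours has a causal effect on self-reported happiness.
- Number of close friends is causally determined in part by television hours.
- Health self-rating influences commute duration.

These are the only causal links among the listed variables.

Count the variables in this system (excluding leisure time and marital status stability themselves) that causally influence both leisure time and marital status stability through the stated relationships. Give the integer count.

The common causes are: debt load (to leisure time via debt load → self-reported happiness → home ownership → leisure time; to marital status stability via debt load → educational attainment → marital status stability).
Every other variable lacks a causal path to at least one of leisure time and marital status stability.

1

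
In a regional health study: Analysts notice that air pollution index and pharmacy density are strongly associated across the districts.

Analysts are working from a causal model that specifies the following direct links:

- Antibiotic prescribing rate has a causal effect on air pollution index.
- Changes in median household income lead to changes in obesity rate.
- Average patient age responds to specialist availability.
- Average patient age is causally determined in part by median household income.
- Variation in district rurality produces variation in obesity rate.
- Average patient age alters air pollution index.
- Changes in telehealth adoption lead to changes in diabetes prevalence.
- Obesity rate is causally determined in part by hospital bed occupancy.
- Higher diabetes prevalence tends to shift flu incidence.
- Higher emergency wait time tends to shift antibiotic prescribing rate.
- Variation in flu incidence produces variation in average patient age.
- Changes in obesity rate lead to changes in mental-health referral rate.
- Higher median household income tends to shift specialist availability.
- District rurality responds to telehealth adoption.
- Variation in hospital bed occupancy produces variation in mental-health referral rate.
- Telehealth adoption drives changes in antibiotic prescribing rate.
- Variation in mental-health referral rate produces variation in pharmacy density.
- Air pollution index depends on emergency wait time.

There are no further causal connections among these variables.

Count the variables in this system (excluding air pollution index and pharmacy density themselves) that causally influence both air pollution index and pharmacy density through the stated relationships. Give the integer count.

2

The common causes are: median household income (to air pollution index via median household income → average patient age → air pollution index; to pharmacy density via median household income → obesity rate → mental-health referral rate → pharmacy density); telehealth adoption (to air pollution index via telehealth adoption → antibiotic prescribing rate → air pollution index; to pharmacy density via telehealth adoption → district rurality → obesity rate → mental-health referral rate → pharmacy density).
Every other variable lacks a causal path to at least one of air pollution index and pharmacy density.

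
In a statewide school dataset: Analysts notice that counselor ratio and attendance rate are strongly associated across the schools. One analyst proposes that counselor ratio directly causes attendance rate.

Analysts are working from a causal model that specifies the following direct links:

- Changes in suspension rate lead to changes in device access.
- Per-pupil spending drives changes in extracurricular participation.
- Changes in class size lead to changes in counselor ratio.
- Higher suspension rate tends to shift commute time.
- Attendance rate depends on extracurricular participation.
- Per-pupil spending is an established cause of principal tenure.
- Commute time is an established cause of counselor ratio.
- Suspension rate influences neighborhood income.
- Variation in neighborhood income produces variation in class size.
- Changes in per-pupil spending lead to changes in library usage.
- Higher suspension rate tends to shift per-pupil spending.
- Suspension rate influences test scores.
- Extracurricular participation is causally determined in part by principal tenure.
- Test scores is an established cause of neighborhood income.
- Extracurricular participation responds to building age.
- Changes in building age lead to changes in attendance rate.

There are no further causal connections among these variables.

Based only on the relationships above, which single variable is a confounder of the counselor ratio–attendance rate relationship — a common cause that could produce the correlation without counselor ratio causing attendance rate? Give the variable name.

Suspension rate has a causal path to counselor ratio (suspension rate → commute time → counselor ratio) and a separate causal path to attendance rate (suspension rate → per-pupil spending → extracurricular participation → attendance rate), so it is a common cause of both.
No stated relationship gives counselor ratio a causal route to attendance rate, so the correlation is explained by the shared upstream cause rather than a direct effect.

suspension rate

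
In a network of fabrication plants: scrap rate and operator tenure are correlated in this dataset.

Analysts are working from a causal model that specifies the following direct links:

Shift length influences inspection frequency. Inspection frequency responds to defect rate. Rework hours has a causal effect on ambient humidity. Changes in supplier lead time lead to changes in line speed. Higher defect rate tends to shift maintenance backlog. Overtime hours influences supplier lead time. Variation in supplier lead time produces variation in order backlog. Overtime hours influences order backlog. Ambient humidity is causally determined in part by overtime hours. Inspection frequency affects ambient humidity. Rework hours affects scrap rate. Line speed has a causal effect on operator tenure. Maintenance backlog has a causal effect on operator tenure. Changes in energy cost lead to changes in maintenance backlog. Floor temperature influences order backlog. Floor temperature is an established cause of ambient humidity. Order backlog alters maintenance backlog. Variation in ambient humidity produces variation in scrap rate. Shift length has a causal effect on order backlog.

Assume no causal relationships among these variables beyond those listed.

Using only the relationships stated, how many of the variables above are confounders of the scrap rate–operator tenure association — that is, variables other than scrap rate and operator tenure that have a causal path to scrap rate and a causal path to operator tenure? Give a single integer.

4

The common causes are: defect rate (to scrap rate via defect rate → inspection frequency → ambient humidity → scrap rate; to operator tenure via defect rate → maintenance backlog → operator tenure); floor temperature (to scrap rate via floor temperature → ambient humidity → scrap rate; to operator tenure via floor temperature → order backlog → maintenance backlog → operator tenure); overtime hours (to scrap rate via overtime hours → ambient humidity → scrap rate; to operator tenure via overtime hours → supplier lead time → line speed → operator tenure); shift length (to scrap rate via shift length → inspection frequency → ambient humidity → scrap rate; to operator tenure via shift length → order backlog → maintenance backlog → operator tenure).
Every other variable lacks a causal path to at least one of scrap rate and operator tenure.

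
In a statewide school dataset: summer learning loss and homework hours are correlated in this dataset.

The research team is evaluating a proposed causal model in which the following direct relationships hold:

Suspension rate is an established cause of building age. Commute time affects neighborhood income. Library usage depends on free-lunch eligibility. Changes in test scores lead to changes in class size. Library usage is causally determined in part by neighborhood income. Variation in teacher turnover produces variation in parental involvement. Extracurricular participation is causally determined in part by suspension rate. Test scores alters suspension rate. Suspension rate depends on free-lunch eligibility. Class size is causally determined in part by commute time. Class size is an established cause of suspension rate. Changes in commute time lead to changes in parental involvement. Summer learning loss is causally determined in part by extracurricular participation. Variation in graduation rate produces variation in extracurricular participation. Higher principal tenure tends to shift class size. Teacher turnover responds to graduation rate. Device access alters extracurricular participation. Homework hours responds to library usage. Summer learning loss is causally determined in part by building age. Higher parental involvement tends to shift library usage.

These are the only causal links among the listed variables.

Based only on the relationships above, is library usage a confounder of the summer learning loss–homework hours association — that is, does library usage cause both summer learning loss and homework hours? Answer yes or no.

Library usage has no stated causal path to summer learning loss. A confounder must cause both variables, so library usage does not qualify.

no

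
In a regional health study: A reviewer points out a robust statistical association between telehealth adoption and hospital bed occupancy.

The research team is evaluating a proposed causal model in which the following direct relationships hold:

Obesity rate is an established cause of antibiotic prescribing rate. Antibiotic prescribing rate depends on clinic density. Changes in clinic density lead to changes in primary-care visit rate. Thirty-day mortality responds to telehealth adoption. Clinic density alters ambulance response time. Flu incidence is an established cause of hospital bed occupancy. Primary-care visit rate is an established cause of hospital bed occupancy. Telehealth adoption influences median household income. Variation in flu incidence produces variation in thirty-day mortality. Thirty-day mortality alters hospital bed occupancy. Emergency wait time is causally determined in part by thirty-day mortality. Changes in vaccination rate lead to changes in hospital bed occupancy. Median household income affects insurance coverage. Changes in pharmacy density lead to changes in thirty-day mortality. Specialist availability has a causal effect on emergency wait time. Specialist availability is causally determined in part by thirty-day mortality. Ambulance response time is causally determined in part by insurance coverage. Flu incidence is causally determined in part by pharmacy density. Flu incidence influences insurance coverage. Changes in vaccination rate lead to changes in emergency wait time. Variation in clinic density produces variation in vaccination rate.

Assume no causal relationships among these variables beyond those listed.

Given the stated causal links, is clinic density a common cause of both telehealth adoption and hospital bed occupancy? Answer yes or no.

Clinic density has no stated causal path to telehealth adoption. A confounder must cause both variables, so clinic density does not qualify.

no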